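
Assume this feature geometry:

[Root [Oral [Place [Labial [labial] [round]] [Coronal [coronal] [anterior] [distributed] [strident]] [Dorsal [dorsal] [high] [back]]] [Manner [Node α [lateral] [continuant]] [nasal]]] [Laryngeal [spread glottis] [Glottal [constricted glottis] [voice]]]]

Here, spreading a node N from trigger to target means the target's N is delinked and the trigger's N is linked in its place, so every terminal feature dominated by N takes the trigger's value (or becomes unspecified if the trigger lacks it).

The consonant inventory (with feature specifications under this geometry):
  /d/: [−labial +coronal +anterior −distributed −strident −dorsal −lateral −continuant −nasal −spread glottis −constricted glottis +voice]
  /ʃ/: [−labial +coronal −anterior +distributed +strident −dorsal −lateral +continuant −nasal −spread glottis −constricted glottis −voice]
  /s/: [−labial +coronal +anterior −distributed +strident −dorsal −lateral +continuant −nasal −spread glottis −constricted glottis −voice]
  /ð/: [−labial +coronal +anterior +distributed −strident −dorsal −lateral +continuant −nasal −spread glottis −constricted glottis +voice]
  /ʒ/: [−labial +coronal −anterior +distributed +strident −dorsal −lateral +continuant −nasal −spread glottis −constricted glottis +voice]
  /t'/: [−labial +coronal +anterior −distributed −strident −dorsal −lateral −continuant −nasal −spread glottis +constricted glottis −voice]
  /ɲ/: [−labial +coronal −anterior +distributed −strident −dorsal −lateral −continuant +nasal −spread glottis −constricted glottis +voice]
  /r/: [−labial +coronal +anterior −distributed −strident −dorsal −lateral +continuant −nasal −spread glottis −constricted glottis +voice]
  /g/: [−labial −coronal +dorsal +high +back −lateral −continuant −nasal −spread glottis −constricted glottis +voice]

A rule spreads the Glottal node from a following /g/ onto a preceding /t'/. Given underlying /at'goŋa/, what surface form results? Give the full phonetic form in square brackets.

Terminals under Glottal in this geometry: [constricted glottis], [voice].
Spreading Glottal from /g/ onto /t'/ replaces those values with /g/'s: [−constricted glottis], [+voice]. Features outside Glottal ([labial], [coronal], [anterior], …) stay as in /t'/.
The resulting bundle matches /d/ in the inventory; substituting it for /t'/ gives [adgoŋa].

[adgoŋa]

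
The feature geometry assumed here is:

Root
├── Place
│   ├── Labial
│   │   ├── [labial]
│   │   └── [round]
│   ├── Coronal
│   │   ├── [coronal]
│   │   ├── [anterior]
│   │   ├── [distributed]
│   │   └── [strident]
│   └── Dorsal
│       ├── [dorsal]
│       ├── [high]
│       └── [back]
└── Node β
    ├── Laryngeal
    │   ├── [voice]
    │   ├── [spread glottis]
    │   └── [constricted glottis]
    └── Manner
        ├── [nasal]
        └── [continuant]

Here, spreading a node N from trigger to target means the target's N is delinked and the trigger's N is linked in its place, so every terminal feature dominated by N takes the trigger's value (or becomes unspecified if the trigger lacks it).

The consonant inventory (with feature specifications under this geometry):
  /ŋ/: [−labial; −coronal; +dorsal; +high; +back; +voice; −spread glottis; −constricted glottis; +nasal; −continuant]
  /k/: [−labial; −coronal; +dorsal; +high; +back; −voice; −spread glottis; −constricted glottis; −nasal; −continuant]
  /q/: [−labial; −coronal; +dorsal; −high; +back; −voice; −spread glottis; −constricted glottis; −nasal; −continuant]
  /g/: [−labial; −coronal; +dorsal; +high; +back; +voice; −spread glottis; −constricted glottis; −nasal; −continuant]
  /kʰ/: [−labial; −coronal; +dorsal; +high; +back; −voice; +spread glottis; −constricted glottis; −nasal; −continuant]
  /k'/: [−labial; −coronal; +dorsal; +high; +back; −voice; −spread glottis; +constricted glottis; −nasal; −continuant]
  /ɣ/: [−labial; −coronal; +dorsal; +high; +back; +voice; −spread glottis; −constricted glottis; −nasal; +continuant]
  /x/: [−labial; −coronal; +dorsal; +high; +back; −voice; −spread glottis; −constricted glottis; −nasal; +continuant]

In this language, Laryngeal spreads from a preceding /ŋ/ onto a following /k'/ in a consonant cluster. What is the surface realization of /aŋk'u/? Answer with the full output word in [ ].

Terminals under Laryngeal in this geometry: [voice], [spread glottis], [constricted glottis].
Spreading Laryngeal from /ŋ/ onto /k'/ replaces those values with /ŋ/'s: [+voice], [−spread glottis], [−constricted glottis]. Features outside Laryngeal ([labial], [coronal], [dorsal], …) stay as in /k'/.
The resulting bundle matches /g/ in the inventory; substituting it for /k'/ gives [aŋgu].

[aŋgu]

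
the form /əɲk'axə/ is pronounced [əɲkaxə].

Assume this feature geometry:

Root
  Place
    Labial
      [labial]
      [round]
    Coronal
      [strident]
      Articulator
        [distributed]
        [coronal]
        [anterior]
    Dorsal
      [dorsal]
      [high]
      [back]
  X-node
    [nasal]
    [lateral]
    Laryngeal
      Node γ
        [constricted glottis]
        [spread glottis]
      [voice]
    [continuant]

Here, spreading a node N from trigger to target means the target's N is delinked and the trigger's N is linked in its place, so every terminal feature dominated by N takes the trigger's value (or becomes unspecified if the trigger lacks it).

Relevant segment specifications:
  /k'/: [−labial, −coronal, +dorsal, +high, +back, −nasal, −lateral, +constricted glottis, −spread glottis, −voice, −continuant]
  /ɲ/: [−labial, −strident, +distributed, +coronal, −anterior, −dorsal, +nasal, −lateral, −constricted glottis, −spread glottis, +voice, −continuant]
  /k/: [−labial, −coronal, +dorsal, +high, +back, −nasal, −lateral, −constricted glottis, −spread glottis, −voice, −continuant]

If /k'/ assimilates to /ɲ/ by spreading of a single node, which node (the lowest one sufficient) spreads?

Comparing /k'/ with its surface form [k], the only feature that changes is [constricted glottis].
With a single altered terminal, the smallest constituent that could spread is that terminal — [constricted glottis].
[nasal], [coronal] stay as in /k'/ although /ɲ/ differs there, so no node dominating them spread; among the remaining candidates [constricted glottis] is the lowest that derives the output.

[constricted glottis]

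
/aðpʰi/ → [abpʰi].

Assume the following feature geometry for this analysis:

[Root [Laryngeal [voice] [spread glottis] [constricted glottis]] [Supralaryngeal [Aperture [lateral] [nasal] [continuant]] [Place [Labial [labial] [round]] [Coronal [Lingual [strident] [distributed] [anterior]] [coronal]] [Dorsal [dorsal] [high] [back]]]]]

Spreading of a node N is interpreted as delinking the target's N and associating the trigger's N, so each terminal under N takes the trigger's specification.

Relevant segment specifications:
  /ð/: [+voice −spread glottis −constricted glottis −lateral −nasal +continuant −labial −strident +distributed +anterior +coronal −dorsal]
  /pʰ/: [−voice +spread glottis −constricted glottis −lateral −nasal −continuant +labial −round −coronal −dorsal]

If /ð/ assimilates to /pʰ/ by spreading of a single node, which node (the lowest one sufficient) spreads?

Supralaryngeal

Comparing /ð/ with its surface form [b], the features that change are [continuant], [labial], [round], [coronal], [anterior], [distributed], [strident].
These terminals are all dominated by Supralaryngeal, and no proper subconstituent of Supralaryngeal covers them all; Supralaryngeal is their lowest common ancestor.
Delinking /ð/'s Supralaryngeal and associating /pʰ/'s Supralaryngeal gives precisely the feature bundle of [b].
Since [voice], [spread glottis] are preserved even though /pʰ/ disagrees there, no node above Supralaryngeal spread.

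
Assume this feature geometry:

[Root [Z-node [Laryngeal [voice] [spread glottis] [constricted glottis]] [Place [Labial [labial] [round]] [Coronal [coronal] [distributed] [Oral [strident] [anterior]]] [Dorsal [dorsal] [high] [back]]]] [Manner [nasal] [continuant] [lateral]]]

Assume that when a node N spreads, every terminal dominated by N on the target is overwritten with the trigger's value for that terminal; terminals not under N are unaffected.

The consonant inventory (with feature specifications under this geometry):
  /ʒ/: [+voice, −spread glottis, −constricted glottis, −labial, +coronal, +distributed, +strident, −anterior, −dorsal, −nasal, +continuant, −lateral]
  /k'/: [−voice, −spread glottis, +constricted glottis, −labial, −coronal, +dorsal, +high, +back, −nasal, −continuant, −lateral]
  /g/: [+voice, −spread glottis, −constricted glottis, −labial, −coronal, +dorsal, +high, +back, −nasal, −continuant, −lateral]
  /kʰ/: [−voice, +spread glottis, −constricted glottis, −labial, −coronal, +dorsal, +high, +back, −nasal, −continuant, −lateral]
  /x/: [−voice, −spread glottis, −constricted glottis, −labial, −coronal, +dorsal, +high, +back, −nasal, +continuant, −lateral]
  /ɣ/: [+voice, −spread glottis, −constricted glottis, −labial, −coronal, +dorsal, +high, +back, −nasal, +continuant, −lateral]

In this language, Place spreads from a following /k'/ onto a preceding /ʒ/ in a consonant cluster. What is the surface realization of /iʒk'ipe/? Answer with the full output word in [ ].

Place immediately or transitively dominates [labial], [round], [coronal], [distributed], [strident], [anterior], [dorsal], [high], [back].
After delinking /ʒ/'s Place and linking /k'/'s, the affected terminals become [−labial], [−coronal], [+dorsal], [+high], [+back]; [voice], [spread glottis], [constricted glottis], … (outside Place) are retained from /ʒ/.
Among the inventory, only /ɣ/ has exactly this specification, giving the surface form [iɣk'ipe].

[iɣk'ipe]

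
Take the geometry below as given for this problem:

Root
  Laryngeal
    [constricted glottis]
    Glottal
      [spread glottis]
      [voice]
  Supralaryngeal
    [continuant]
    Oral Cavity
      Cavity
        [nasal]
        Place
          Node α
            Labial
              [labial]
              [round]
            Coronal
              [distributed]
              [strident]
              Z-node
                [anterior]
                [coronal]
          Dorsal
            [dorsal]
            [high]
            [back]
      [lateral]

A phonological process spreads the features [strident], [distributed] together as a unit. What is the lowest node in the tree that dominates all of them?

[strident]: Root ▹ Supralaryngeal ▹ Oral Cavity ▹ Cavity ▹ Place ▹ Node α ▹ Coronal ▹ [strident].
[distributed]: Root ▹ Supralaryngeal ▹ Oral Cavity ▹ Cavity ▹ Place ▹ Node α ▹ Coronal ▹ [distributed].
The lowest node appearing on every path is Coronal; each proper daughter of Coronal fails to dominate at least one of the listed features.

Coronal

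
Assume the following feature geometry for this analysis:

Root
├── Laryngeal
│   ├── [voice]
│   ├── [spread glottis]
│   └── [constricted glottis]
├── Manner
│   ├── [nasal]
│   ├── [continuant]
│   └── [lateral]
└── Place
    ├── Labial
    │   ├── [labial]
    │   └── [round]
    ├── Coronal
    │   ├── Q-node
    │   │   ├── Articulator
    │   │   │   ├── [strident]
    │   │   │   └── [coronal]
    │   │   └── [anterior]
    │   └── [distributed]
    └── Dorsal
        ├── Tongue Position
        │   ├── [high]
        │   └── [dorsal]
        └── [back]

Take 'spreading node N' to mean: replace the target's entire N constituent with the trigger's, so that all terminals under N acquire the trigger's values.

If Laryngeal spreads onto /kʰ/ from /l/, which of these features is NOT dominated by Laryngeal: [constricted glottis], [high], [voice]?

[high]

The terminals dominated by Laryngeal are [voice], [spread glottis], [constricted glottis].
Of the listed options, [voice], [constricted glottis] are among these and would be overwritten by spreading Laryngeal.
[high] attaches under Tongue Position, not under Laryngeal, so /kʰ/ retains its own value for [high].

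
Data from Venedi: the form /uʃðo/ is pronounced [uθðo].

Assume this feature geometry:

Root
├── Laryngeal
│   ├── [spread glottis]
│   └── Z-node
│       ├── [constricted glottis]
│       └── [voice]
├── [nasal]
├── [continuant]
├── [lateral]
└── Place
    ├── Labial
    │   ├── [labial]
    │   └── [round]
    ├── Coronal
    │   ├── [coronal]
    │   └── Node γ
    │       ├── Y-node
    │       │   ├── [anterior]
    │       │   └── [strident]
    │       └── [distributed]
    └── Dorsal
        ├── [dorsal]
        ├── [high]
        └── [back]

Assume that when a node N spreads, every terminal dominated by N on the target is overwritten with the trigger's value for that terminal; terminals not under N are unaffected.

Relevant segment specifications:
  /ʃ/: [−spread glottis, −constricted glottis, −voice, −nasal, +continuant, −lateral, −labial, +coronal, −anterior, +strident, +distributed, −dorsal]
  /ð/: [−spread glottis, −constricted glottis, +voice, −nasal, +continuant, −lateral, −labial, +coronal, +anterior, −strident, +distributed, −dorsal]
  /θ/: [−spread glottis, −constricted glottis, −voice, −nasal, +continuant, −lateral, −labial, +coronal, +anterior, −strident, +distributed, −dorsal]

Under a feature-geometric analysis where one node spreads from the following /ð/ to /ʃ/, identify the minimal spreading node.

Y-node

/ʃ/ and [θ] differ in [anterior], [strident]; every other specified feature is identical.
Tracing each changed feature up the tree, the paths first meet at Y-node; any lower node misses at least one of them.
Spreading Y-node from /ð/ overwrites each of those terminals with /ð/'s values, yielding exactly [θ].
[voice] stays as in /ʃ/ although /ð/ differs there, so no node dominating it spread; among the remaining candidates Y-node is the lowest that derives the output.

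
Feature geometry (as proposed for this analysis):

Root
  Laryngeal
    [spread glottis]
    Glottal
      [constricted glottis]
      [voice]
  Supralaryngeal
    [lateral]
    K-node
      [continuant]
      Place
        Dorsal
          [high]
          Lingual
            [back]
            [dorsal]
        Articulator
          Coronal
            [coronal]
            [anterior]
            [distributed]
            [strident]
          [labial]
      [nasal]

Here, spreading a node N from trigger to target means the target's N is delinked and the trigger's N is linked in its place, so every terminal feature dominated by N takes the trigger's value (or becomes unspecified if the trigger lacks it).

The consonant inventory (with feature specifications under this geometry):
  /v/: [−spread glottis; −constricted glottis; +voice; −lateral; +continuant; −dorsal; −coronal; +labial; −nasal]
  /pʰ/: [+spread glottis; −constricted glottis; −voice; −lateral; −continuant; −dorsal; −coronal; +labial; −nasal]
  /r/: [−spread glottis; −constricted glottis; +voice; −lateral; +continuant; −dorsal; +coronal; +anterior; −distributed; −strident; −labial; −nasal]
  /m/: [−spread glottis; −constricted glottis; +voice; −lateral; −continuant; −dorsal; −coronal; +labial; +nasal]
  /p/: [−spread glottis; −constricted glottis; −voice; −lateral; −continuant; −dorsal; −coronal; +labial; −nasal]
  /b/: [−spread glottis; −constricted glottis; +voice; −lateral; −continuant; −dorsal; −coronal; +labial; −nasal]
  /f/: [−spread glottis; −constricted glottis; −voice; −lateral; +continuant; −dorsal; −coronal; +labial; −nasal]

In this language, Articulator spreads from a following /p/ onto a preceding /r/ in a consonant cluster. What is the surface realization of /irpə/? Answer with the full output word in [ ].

[ivpə]

Articulator immediately or transitively dominates [coronal], [anterior], [distributed], [strident], [labial].
Spreading Articulator from /p/ onto /r/ replaces those values with /p/'s: [−coronal], [+labial]. Features outside Articulator ([spread glottis], [constricted glottis], [voice], …) stay as in /r/.
Among the inventory, only /v/ has exactly this specification, giving the surface form [ivpə].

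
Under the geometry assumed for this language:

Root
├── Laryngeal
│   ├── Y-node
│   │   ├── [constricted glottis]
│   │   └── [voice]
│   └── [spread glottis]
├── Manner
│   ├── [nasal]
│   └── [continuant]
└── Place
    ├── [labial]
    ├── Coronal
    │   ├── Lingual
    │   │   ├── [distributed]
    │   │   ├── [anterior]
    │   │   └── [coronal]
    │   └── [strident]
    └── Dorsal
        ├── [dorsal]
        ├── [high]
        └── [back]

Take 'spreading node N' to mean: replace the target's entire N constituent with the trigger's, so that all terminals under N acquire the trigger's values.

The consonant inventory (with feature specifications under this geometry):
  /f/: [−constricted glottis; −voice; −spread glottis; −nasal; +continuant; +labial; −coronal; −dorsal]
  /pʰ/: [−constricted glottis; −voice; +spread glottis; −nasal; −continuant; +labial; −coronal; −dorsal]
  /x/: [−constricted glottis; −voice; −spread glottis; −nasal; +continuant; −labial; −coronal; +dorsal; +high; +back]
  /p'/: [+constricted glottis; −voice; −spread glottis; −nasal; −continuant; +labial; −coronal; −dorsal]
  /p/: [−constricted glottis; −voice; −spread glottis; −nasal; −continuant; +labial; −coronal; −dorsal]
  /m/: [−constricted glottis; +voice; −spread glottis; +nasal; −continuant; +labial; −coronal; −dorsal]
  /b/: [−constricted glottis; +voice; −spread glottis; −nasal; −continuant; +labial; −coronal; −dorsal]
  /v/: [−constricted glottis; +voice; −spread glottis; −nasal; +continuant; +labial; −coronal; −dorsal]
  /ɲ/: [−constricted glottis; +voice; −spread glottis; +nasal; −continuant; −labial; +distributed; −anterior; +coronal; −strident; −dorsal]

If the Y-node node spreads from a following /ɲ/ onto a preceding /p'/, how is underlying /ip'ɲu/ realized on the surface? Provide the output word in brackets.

[ibɲu]

The Y-node node dominates the terminals [constricted glottis], [voice].
The target acquires /ɲ/'s values for everything under Y-node — [−constricted glottis], [+voice] — while keeping its own [spread glottis], [nasal], [continuant], ….
The resulting bundle matches /b/ in the inventory; substituting it for /p'/ gives [ibɲu].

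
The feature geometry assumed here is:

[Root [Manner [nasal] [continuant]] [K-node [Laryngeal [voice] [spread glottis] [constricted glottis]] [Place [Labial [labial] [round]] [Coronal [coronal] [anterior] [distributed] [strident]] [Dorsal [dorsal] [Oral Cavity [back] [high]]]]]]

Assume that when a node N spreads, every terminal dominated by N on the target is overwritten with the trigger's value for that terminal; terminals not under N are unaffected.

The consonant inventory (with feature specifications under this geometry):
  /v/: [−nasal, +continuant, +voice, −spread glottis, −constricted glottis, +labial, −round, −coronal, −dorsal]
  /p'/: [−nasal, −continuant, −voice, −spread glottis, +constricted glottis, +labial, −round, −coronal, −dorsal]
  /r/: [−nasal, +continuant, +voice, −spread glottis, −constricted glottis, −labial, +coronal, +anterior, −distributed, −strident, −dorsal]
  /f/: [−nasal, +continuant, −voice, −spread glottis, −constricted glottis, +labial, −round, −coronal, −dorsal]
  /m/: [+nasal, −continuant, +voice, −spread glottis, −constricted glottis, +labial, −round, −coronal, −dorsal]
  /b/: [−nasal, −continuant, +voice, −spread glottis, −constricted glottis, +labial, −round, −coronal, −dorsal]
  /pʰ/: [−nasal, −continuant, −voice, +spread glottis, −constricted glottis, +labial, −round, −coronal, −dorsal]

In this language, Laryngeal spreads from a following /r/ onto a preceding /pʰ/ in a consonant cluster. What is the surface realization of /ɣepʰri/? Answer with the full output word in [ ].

Terminals under Laryngeal in this geometry: [voice], [spread glottis], [constricted glottis].
After delinking /pʰ/'s Laryngeal and linking /r/'s, the affected terminals become [+voice], [−spread glottis], [−constricted glottis]; [nasal], [continuant], [labial], … (outside Laryngeal) are retained from /pʰ/.
The resulting bundle matches /b/ in the inventory; substituting it for /pʰ/ gives [ɣebri].

[ɣebri]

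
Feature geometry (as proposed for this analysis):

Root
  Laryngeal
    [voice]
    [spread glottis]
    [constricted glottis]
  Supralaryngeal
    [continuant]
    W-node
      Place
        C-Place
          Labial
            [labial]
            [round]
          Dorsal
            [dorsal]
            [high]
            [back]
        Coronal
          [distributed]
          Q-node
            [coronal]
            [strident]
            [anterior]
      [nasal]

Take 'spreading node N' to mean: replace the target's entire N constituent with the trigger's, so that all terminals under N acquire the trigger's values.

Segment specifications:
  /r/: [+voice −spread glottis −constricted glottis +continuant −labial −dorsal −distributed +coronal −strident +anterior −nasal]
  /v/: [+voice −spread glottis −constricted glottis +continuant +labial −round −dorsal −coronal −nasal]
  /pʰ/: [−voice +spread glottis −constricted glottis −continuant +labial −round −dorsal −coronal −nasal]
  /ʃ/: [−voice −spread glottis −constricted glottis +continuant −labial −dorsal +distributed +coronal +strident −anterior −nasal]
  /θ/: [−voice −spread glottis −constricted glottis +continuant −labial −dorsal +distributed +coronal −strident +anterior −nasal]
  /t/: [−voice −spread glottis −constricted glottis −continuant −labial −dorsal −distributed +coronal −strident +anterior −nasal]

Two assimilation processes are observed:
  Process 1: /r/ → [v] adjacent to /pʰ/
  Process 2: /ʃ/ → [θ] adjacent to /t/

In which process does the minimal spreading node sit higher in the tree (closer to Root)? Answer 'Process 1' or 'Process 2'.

Process 1 alters [labial], [round], [coronal], [anterior], [distributed], [strident]; the lowest common ancestor is Place (depth 3 from Root).
In Process 2, [anterior], [strident] change, so the minimal spreading node is Q-node at depth 5.
Depth 3 < depth 5; Process 1 involves the structurally higher constituent Place.

Process 1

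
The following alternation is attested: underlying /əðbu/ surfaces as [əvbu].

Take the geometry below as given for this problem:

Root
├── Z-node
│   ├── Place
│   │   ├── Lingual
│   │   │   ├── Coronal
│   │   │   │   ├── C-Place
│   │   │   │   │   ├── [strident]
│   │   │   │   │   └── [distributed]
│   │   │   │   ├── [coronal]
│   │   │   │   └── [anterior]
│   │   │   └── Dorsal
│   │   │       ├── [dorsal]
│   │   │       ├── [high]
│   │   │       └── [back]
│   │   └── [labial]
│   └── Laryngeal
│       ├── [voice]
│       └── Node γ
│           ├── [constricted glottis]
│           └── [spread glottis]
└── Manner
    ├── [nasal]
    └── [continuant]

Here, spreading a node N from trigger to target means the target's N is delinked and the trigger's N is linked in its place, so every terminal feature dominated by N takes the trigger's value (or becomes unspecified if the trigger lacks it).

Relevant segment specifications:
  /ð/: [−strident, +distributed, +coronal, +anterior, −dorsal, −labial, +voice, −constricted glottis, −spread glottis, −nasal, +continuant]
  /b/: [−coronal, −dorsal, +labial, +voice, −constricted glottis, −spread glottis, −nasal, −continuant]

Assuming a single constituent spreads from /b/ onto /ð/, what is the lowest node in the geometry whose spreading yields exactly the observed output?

Comparing /ð/ with its surface form [v], the features that change are [labial], [coronal], [anterior], [distributed], [strident].
These terminals are all dominated by Place, and no proper subconstituent of Place covers them all; Place is their lowest common ancestor.
Spreading Place from /b/ overwrites each of those terminals with /b/'s values, yielding exactly [v].
[continuant], a feature on which the two segments disagree outside Place, is unchanged — nothing dominating it spread, and Place is the minimal sufficient constituent.

Place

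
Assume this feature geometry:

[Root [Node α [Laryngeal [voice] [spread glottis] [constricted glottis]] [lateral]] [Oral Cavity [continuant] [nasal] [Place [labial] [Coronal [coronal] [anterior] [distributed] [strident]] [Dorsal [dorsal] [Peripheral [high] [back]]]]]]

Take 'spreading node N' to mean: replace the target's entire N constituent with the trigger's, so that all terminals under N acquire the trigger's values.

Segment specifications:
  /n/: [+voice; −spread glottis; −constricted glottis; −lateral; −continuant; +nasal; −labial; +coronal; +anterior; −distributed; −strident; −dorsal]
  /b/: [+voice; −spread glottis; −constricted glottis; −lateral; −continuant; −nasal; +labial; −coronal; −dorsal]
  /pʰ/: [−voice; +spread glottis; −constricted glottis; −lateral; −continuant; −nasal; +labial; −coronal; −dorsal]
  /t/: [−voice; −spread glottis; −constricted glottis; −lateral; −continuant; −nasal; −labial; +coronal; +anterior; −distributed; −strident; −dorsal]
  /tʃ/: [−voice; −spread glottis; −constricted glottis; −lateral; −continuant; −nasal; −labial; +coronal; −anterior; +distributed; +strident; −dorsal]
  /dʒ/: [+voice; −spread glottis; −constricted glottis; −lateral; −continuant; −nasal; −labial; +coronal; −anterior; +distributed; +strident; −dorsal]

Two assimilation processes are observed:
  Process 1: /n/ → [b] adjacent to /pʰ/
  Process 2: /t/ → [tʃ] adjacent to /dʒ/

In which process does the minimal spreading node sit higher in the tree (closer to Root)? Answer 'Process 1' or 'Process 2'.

Process 1: the features that change are [nasal], [labial], [coronal], [anterior], [distributed], [strident]; the minimal node is Oral Cavity (depth 1).
Process 2: the features that change are [anterior], [distributed], [strident]; the minimal node is Coronal (depth 3).
Depth 1 < depth 3; Process 1 involves the structurally higher constituent Oral Cavity.

Process 1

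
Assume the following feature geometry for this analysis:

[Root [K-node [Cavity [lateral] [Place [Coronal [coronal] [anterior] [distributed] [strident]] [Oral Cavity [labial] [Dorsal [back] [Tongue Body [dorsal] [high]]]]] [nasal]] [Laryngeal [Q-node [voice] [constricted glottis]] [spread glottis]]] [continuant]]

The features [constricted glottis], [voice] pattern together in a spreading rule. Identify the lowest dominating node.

Q-node

[constricted glottis]: Root / K-node / Laryngeal / Q-node / [constricted glottis].
[voice]: Root / K-node / Laryngeal / Q-node / [voice].
Q-node is the lowest common ancestor — every listed feature sits under it, and no single subconstituent of Q-node covers them all.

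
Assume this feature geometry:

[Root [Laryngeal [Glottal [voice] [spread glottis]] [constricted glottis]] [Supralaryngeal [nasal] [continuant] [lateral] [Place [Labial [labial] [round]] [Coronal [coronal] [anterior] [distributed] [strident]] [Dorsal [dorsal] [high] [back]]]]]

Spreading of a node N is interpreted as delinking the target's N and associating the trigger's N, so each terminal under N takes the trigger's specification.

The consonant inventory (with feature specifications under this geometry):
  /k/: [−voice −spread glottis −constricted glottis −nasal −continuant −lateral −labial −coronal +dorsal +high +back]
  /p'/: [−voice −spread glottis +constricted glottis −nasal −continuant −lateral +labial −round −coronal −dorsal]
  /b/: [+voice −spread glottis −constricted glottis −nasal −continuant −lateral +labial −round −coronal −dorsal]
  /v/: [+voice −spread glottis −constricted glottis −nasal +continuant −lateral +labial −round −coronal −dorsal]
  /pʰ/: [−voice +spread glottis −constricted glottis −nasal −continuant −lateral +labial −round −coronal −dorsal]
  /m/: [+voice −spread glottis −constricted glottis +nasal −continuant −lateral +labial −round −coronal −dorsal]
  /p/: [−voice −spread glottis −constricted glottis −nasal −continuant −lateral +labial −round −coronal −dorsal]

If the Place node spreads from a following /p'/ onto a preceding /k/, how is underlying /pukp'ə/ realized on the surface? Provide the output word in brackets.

[pupp'ə]

Place immediately or transitively dominates [labial], [round], [coronal], [anterior], [distributed], [strident], [dorsal], [high], [back].
Spreading Place from /p'/ onto /k/ replaces those values with /p'/'s: [+labial], [−round], [−coronal], [−dorsal]. Features outside Place ([voice], [spread glottis], [constricted glottis], …) stay as in /k/.
This feature bundle is that of [p], so /pukp'ə/ surfaces as [pupp'ə].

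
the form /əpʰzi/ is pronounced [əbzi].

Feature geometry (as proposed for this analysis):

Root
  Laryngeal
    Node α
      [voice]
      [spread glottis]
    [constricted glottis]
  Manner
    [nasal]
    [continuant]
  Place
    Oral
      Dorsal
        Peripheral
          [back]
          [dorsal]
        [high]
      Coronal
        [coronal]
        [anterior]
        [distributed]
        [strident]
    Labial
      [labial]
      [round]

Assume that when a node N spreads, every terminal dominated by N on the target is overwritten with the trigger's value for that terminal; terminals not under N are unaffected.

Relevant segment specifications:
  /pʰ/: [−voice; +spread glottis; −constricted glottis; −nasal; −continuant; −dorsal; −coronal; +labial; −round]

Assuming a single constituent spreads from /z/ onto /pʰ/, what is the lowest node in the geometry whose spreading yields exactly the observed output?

Comparing /pʰ/ with its surface form [b], the features that change are [voice], [spread glottis].
These terminals are all dominated by Node α, and no proper subconstituent of Node α covers them all; Node α is their lowest common ancestor.
If Node α spreads, every terminal under it takes /z/'s value, producing [b] as observed.
Features on which the two segments disagree outside Node α, such as [labial], [coronal], are unchanged — nothing dominating them spread, and Node α is the minimal sufficient constituent.

Node α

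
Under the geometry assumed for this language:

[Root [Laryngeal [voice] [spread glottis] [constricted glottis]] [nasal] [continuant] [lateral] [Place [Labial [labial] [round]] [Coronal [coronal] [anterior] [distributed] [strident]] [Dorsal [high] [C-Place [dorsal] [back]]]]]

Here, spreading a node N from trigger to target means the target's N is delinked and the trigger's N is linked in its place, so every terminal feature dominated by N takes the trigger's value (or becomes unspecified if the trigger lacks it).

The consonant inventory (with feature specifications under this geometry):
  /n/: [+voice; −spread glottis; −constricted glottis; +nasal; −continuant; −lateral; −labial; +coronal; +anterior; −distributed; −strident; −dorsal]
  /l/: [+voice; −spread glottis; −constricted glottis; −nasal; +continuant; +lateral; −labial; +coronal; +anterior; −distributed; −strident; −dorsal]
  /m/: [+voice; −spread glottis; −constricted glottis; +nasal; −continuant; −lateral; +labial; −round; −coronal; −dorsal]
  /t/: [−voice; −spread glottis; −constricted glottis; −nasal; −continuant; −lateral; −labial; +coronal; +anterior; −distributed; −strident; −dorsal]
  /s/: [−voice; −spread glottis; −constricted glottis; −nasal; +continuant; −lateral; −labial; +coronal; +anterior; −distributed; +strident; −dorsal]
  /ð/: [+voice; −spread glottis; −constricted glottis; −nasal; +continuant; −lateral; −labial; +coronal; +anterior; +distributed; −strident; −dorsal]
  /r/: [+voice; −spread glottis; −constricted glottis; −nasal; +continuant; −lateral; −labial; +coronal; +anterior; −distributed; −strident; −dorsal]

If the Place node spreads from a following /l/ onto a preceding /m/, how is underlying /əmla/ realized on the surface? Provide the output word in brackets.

[ənla]

The Place node dominates the terminals [labial], [round], [coronal], [anterior], [distributed], [strident], [high], [dorsal], [back].
Spreading Place from /l/ onto /m/ replaces those values with /l/'s: [−labial], [+coronal], [+anterior], [−distributed], [−strident], [−dorsal]. Features outside Place ([voice], [spread glottis], [constricted glottis], …) stay as in /m/.
The resulting bundle matches /n/ in the inventory; substituting it for /m/ gives [ənla].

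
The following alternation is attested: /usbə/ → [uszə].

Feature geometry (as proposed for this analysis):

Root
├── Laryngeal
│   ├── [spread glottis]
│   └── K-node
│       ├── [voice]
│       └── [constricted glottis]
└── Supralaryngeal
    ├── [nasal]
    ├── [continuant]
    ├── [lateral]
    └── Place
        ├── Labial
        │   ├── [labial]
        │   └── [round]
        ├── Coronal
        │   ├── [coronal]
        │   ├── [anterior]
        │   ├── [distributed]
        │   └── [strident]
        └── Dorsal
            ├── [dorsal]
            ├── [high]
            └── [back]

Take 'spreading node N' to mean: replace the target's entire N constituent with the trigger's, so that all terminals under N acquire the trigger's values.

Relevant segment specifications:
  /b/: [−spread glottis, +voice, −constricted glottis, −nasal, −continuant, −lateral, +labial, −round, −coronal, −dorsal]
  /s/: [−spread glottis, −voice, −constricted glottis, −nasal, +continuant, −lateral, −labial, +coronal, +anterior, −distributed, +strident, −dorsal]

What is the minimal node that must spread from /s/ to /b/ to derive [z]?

Feature comparison: [continuant], [labial], [round], [coronal], [anterior], [distributed], [strident] differ between /b/ and [z]; the remaining terminals match.
These terminals are all dominated by Supralaryngeal, and no proper subconstituent of Supralaryngeal covers them all; Supralaryngeal is their lowest common ancestor.
If Supralaryngeal spreads, every terminal under it takes /s/'s value, producing [z] as observed.
Since [voice] is preserved even though /s/ disagrees there, no node above Supralaryngeal spread.

Supralaryngeal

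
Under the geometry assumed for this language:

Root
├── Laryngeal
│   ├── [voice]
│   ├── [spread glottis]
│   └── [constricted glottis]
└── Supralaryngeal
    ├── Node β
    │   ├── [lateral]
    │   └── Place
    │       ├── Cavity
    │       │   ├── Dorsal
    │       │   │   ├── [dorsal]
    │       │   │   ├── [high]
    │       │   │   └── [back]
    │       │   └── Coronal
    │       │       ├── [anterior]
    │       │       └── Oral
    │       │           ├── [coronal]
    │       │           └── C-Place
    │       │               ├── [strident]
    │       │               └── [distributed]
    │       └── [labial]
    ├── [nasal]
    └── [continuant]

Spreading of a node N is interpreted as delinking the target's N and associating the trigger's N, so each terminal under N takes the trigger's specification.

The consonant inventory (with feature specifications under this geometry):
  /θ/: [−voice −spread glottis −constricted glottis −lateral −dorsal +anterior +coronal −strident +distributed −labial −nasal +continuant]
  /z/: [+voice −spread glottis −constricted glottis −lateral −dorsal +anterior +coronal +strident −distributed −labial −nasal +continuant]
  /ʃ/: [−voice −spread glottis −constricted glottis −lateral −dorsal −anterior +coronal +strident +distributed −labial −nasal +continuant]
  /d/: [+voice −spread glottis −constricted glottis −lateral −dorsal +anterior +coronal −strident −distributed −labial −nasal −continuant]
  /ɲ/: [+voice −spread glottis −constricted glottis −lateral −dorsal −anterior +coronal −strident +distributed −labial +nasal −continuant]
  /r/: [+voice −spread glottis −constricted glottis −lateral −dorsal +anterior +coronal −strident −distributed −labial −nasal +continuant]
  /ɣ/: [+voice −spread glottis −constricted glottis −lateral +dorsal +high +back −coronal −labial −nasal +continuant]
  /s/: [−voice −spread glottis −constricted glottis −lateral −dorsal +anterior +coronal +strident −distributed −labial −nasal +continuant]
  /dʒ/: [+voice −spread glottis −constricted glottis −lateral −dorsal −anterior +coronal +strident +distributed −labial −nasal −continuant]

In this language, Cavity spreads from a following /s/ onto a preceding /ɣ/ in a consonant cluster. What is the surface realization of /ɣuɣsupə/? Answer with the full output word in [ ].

[ɣuzsupə]

The Cavity node dominates the terminals [dorsal], [high], [back], [anterior], [coronal], [strident], [distributed].
Spreading Cavity from /s/ onto /ɣ/ replaces those values with /s/'s: [−dorsal], [+anterior], [+coronal], [+strident], [−distributed]. Features outside Cavity ([voice], [spread glottis], [constricted glottis], …) stay as in /ɣ/.
The resulting bundle matches /z/ in the inventory; substituting it for /ɣ/ gives [ɣuzsupə].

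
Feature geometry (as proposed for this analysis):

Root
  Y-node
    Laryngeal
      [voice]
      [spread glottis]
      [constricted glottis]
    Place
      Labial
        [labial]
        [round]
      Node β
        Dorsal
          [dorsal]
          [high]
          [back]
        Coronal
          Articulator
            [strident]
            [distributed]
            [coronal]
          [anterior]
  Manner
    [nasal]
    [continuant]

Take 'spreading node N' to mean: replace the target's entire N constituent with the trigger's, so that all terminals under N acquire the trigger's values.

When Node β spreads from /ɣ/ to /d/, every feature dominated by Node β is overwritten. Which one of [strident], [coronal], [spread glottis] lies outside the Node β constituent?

[spread glottis]

The terminals dominated by Node β are [dorsal], [high], [back], [strident], [distributed], [coronal], [anterior].
Of the listed options, [coronal], [strident] are among these and would be overwritten by spreading Node β.
[spread glottis] is not within the Node β subtree (it hangs from Laryngeal), so /d/'s [spread glottis] value survives.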